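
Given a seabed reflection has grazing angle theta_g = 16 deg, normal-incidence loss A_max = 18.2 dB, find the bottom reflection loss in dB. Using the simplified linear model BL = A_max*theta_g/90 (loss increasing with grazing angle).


BL = A_max * theta_g / 90 = 18.2 * 16 / 90 = 3.24

3.24 dB


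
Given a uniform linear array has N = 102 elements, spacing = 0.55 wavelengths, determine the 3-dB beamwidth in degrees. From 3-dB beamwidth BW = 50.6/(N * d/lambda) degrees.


BW = 50.6 / (102 * 0.55) = 50.6 / 56.1 = 0.9

0.9 deg


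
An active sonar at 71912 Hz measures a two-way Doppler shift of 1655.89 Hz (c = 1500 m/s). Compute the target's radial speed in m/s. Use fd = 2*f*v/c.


17.27 m/s


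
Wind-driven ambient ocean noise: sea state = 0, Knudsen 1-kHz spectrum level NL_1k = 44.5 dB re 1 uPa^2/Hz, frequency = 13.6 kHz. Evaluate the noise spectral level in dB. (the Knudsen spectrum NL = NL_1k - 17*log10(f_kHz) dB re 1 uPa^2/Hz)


NL = NL_1k - 17*log10(f_kHz) = 44.5 - 17*log10(13.6) = 44.5 - (19.27) = 25.23

25.23 dB


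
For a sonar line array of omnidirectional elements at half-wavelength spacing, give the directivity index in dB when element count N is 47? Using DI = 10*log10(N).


16.72 dB


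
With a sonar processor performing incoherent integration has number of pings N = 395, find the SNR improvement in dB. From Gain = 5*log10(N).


Gain = 5*log10(395) = 12.98

12.98 dB


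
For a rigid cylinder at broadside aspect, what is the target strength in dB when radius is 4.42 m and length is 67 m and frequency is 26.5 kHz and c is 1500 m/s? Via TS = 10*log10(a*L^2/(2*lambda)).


52.44 dB


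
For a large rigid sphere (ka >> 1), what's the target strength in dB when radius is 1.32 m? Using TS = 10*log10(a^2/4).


-3.61 dB


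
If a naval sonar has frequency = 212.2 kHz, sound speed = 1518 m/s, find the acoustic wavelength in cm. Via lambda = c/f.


lambda = c/f = 1518 / 212200 = 0.0072 m = 0.72 cm

0.72 cm


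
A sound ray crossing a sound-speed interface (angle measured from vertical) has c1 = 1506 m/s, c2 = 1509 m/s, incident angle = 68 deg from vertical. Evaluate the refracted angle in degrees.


68.28 deg


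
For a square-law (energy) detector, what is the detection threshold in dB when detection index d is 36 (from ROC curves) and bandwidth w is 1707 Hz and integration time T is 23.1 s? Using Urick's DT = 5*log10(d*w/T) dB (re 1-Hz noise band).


DT = 5*log10(d*w/T) = 5*log10(36 * 1707 / 23.1) = 5*log10(2660.26) = 17.12

17.12 dB


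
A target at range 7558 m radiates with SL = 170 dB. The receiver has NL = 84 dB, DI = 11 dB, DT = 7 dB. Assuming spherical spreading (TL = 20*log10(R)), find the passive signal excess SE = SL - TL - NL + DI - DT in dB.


12.43 dB


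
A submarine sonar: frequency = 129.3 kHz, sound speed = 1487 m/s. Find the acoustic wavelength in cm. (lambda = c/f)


1.15 cm


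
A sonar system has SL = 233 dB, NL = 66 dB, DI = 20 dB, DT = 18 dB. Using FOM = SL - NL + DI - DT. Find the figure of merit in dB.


FOM = SL - NL + DI - DT = 233 - 66 + 20 - 18 = 169

169 dB


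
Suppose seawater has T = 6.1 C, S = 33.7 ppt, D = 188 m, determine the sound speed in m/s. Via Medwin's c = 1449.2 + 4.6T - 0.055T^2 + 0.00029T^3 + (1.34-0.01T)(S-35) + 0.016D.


c = 1449.2 + 4.6*6.1 - 0.055*6.1^2 + 0.00029*6.1^3 + (1.34 - 0.01*6.1)*(33.7 - 35) + 0.016*188 = 1476.62

1476.62 m/s


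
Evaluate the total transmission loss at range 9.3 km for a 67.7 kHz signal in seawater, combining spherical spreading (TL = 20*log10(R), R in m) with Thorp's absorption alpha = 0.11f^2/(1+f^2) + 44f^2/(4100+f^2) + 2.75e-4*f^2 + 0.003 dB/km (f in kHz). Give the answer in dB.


Step 1 (Thorp): alpha = 0.11*4583.29/(1+4583.29) + 44*4583.29/(4100+4583.29) + 2.75e-4*4583.29 + 0.003 = 24.5978 dB/km
Step 2: TL_spread = 20*log10(9300) = 79.37 dB
Step 3: TL_abs = alpha*R = 24.5978 * 9.3 = 228.76 dB
Step 4: TL_total = 79.37 + 228.76 = 308.13

308.13 dB


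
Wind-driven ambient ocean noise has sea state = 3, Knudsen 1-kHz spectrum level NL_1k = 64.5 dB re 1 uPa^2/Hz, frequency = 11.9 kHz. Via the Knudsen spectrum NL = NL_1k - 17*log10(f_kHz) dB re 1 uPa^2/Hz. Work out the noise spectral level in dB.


NL = NL_1k - 17*log10(f_kHz) = 64.5 - 17*log10(11.9) = 64.5 - (18.28) = 46.22

46.22 dB


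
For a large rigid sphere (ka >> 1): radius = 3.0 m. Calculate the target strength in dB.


TS = 10*log10(3.0^2 / 4) = 10*log10(2.25) = 3.52

3.52 dB


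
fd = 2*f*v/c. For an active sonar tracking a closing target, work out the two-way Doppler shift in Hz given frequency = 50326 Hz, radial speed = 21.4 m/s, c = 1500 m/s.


1435.97 Hz


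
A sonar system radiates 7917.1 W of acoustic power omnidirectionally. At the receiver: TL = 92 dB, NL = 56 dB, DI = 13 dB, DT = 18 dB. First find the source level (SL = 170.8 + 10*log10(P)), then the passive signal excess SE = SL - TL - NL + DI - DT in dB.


Step 1: SL = 170.8 + 10*log10(7917.1) = 209.79 dB
Step 2: SE = SL - TL - NL + DI - DT = 209.79 - 92 - 56 + 13 - 18 = 56.79

56.79 dB


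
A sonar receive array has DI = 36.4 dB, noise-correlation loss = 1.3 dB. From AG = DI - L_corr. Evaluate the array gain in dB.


AG = DI - L_corr = 36.4 - 1.3 = 35.1

35.1 dB


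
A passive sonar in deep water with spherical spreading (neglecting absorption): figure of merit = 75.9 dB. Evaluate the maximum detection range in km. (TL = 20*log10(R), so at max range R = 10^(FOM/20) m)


At max range FOM = TL, so 20*log10(R) = 75.9
R = 10^(75.9/20) = 6237.35 m = 6.24 km

6.24 km


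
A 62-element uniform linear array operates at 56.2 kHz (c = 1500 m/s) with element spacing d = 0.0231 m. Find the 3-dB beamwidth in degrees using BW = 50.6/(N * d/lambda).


Step 1: lambda = 1500/56200 = 0.02669 m
Step 2: d/lambda = 0.0231/0.02669 = 0.8655
Step 3: BW = 50.6/(N * d/lambda) = 50.6/(62 * 0.8655) = 0.94

0.94 deg


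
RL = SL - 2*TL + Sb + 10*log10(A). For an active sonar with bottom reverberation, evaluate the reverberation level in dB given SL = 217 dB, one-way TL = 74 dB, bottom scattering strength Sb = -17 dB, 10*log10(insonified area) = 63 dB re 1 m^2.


115 dB


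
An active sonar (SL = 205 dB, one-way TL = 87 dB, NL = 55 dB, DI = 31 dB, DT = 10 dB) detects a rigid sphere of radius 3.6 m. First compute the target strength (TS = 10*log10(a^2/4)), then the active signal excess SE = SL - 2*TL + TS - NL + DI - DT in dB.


Step 1: TS = 10*log10(3.6^2/4) = 5.11 dB
Step 2: SE = SL - 2*TL + TS - NL + DI - DT = 205 - 2*87 + (5.11) - 55 + 31 - 10 = 2.11

2.11 dB


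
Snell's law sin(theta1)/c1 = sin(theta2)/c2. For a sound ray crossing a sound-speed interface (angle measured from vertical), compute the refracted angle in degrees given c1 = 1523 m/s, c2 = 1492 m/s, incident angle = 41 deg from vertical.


39.99 deg


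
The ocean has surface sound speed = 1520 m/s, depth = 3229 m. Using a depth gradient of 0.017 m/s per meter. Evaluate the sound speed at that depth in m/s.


c = 1520 + 0.017 * 3229 = 1574.893

1574.893 m/s


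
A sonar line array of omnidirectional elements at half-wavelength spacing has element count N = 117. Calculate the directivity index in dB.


DI = 10*log10(117) = 20.68

20.68 dB


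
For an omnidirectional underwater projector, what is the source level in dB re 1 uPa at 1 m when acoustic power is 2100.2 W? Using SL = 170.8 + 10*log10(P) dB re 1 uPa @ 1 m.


204.02 dB


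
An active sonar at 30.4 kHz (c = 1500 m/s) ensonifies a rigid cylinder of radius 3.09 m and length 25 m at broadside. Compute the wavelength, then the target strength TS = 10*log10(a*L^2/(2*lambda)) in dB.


Step 1: lambda = c/f = 1500/30400 = 0.04934 m
Step 2: TS = 10*log10(a*L^2/(2*lambda)) = 10*log10(3.09*25^2/(2*0.04934)) = 42.92

42.92 dB


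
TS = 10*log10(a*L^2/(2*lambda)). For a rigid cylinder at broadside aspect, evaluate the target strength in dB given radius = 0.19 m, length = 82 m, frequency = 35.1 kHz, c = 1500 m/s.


41.75 dB


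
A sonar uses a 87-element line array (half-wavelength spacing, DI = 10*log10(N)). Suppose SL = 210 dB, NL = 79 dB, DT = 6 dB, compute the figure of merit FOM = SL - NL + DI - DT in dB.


144.4 dB


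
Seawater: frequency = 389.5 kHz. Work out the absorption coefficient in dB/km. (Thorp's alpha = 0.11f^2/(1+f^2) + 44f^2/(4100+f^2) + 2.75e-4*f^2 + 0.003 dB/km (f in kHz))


f^2 = 151710.25
alpha = 0.11*151710.25/(1+151710.25) + 44*151710.25/(4100+151710.25) + 2.75e-4*151710.25 + 0.003 = 84.675

84.675 dB/km


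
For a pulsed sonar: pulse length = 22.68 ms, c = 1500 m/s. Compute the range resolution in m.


dR = c*tau/2 = 1500 * 22.68e-3 / 2 = 17.01

17.01 m


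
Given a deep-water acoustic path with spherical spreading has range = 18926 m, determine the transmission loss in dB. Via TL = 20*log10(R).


TL = 20*log10(18926) = 85.54

85.54 dB


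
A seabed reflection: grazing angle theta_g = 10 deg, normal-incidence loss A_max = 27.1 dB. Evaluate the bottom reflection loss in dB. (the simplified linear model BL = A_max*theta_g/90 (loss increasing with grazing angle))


BL = A_max * theta_g / 90 = 27.1 * 10 / 90 = 3.01

3.01 dB


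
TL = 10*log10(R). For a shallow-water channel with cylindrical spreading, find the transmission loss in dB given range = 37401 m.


TL = 10*log10(37401) = 45.73

45.73 dB


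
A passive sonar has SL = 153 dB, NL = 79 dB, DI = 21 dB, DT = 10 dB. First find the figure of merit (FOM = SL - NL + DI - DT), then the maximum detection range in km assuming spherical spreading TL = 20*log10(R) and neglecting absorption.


Step 1: FOM = SL - NL + DI - DT = 153 - 79 + 21 - 10 = 85 dB
Step 2: at max range FOM = TL = 20*log10(R), so R = 10^(85/20) = 17782.79 m = 17.78 km

17.78 km


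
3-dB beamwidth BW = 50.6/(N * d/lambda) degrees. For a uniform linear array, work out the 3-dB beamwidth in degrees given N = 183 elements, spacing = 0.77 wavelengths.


BW = 50.6 / (183 * 0.77) = 50.6 / 140.91 = 0.36

0.36 deg


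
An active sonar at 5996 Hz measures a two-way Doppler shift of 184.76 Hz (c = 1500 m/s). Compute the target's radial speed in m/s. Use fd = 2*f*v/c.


From fd = 2*f*v/c, v = c*fd/(2*f) = 1500 * 184.76 / (2*5996) = 23.11

23.11 m/s


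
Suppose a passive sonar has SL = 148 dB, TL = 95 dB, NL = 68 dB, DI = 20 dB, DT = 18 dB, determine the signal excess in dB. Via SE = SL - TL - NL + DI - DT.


-13 dB


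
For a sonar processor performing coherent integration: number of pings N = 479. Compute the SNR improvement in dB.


26.8 dB


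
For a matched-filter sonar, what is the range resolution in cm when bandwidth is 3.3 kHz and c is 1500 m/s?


dR = c/(2*BW) = 1500 / (2 * 3.3e3) = 0.2273 m = 22.73 cm

22.73 cm


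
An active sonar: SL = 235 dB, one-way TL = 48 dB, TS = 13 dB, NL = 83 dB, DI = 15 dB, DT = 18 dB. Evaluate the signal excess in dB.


SE = SL - 2*TL + TS - NL + DI - DT = 235 - 2*48 + (13) - 83 + 15 - 18 = 66

66 dB


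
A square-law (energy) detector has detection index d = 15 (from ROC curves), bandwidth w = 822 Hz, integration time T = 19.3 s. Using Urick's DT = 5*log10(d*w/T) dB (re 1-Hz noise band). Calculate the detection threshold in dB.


DT = 5*log10(d*w/T) = 5*log10(15 * 822 / 19.3) = 5*log10(638.86) = 14.03

14.03 dB


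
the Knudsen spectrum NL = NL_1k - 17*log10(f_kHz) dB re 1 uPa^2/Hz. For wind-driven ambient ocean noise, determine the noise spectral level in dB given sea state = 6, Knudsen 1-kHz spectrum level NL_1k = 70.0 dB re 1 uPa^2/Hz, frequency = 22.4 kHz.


NL = NL_1k - 17*log10(f_kHz) = 70.0 - 17*log10(22.4) = 70.0 - (22.95) = 47.05

47.05 dB


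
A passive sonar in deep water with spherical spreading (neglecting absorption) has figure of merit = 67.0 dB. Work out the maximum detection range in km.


2.24 km


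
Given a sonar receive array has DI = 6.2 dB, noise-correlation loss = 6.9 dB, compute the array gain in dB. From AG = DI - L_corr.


-0.7 dB


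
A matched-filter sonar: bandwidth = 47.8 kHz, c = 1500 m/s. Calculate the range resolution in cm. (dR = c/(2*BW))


dR = c/(2*BW) = 1500 / (2 * 47.8e3) = 0.0157 m = 1.57 cm

1.57 cm


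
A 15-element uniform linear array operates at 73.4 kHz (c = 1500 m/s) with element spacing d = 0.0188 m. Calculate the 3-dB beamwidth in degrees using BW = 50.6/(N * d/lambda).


3.67 deg


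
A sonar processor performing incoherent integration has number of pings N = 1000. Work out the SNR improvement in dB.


15.0 dB


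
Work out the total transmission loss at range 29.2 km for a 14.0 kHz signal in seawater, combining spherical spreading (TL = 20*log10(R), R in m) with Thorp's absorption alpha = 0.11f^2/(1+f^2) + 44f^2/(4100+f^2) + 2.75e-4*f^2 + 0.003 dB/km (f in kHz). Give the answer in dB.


152.78 dB


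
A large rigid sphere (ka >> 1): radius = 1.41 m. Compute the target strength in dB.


TS = 10*log10(1.41^2 / 4) = 10*log10(0.497025) = -3.04

-3.04 dB


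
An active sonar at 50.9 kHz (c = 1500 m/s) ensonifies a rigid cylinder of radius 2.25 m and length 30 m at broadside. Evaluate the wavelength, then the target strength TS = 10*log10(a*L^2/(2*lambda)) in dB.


Step 1: lambda = c/f = 1500/50900 = 0.02947 m
Step 2: TS = 10*log10(a*L^2/(2*lambda)) = 10*log10(2.25*30^2/(2*0.02947)) = 45.36

45.36 dB


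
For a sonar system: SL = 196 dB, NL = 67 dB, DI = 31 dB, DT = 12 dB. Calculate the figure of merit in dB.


FOM = SL - NL + DI - DT = 196 - 67 + 31 - 12 = 148

148 dB


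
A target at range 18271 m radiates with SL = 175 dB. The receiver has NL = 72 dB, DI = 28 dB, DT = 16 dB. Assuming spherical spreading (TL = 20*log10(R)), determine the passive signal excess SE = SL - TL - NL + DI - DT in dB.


Step 1: TL = 20*log10(18271) = 85.24 dB
Step 2: SE = 175 - 85.24 - 72 + 28 - 16 = 29.76

29.76 dB


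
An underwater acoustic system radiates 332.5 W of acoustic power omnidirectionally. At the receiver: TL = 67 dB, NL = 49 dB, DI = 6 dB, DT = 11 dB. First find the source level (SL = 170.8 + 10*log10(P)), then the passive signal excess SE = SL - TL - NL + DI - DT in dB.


Step 1: SL = 170.8 + 10*log10(332.5) = 196.02 dB
Step 2: SE = SL - TL - NL + DI - DT = 196.02 - 67 - 49 + 6 - 11 = 75.02

75.02 dB


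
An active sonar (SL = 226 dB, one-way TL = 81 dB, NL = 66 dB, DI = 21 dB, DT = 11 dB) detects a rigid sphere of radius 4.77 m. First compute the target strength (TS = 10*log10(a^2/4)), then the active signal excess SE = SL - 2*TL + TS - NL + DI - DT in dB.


Step 1: TS = 10*log10(4.77^2/4) = 7.55 dB
Step 2: SE = SL - 2*TL + TS - NL + DI - DT = 226 - 2*81 + (7.55) - 66 + 21 - 11 = 15.55

15.55 dB


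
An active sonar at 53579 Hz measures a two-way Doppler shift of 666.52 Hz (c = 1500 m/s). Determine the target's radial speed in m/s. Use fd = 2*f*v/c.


From fd = 2*f*v/c, v = c*fd/(2*f) = 1500 * 666.52 / (2*53579) = 9.33

9.33 m/s


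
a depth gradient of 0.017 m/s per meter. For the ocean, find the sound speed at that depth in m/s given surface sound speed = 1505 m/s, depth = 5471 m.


c = 1505 + 0.017 * 5471 = 1598.007

1598.007 m/s


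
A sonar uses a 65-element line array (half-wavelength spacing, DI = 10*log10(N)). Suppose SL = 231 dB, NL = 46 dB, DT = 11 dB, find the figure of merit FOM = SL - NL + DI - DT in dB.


192.13 dB


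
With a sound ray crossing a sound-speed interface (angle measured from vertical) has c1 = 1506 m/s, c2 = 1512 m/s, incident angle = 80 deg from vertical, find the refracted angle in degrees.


sin(theta2) = (c2/c1)*sin(theta1) = (1512/1506)*sin(80 deg) = 0.98873
theta2 = arcsin(0.98873) = 81.39

81.39 deg


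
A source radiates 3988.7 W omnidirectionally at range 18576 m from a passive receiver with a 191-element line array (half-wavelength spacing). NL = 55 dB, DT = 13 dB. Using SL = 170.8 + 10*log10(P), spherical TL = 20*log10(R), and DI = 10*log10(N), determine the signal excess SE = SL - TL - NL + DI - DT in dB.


Step 1: SL = 170.8 + 10*log10(3988.7) = 206.81 dB
Step 2: TL = 20*log10(18576) = 85.38 dB
Step 3: DI = 10*log10(191) = 22.81 dB
Step 4: SE = SL - TL - NL + DI - DT = 206.81 - 85.38 - 55 + 22.81 - 13 = 76.24

76.24 dB


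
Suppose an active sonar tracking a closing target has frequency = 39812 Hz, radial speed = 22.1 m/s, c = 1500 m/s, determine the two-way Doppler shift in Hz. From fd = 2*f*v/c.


1173.13 Hz


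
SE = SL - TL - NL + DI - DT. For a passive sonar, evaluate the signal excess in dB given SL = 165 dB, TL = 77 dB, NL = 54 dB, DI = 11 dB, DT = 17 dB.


SE = SL - TL - NL + DI - DT = 165 - 77 - 54 + 11 - 17 = 28

28 dB


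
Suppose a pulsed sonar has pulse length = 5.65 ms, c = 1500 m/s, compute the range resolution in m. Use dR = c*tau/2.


dR = c*tau/2 = 1500 * 5.65e-3 / 2 = 4.2375

4.2375 m


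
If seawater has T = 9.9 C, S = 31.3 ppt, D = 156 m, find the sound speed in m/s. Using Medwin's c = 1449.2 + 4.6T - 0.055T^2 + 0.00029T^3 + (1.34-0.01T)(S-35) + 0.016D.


c = 1449.2 + 4.6*9.9 - 0.055*9.9^2 + 0.00029*9.9^3 + (1.34 - 0.01*9.9)*(31.3 - 35) + 0.016*156 = 1487.54

1487.54 m/s


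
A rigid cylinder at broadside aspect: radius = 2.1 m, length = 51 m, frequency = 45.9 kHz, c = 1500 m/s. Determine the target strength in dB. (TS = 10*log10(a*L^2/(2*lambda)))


49.22 dB


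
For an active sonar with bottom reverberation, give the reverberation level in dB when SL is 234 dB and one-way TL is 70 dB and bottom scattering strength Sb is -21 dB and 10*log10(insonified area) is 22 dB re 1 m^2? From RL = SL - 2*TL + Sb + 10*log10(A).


RL = SL - 2*TL + Sb + 10*log10(A) = 234 - 2*70 + (-21) + 22 = 95

95 dB


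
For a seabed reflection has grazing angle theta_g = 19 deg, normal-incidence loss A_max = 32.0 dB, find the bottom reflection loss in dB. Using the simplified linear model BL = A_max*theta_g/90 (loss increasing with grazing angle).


6.76 dB


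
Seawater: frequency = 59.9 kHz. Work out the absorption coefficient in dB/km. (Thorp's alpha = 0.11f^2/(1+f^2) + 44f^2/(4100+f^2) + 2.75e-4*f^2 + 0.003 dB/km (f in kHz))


21.635 dB/km


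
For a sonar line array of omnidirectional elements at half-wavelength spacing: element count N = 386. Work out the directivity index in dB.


DI = 10*log10(386) = 25.87

25.87 dB


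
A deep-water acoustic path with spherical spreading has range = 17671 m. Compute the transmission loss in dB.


TL = 20*log10(17671) = 84.95

84.95 dB


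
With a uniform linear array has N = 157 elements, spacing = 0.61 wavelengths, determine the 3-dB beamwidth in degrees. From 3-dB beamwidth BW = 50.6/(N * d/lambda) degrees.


BW = 50.6 / (157 * 0.61) = 50.6 / 95.77 = 0.53

0.53 deg


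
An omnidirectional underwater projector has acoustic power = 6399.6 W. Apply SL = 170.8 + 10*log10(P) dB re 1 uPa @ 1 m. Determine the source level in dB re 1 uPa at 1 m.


SL = 170.8 + 10*log10(6399.6) = 170.8 + 38.06 = 208.86

208.86 dB


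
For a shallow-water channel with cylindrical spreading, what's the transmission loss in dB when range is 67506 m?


48.29 dB


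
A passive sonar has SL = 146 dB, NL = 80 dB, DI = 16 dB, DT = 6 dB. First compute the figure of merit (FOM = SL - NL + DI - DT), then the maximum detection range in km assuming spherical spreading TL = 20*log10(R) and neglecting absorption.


Step 1: FOM = SL - NL + DI - DT = 146 - 80 + 16 - 6 = 76 dB
Step 2: at max range FOM = TL = 20*log10(R), so R = 10^(76/20) = 6309.57 m = 6.31 km

6.31 km


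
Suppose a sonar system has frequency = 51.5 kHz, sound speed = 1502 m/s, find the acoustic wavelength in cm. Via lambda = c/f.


lambda = c/f = 1502 / 51500 = 0.0292 m = 2.92 cm

2.92 cm


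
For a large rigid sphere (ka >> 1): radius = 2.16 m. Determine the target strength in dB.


TS = 10*log10(2.16^2 / 4) = 10*log10(1.1664) = 0.67

0.67 dB


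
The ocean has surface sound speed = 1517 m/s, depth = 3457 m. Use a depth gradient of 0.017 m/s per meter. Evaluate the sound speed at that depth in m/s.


c = 1517 + 0.017 * 3457 = 1575.769

1575.769 m/s


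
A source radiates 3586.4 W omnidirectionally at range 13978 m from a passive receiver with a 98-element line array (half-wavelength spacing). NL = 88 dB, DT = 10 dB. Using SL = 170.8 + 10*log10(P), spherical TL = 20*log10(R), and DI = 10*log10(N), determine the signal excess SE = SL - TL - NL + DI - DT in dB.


Step 1: SL = 170.8 + 10*log10(3586.4) = 206.35 dB
Step 2: TL = 20*log10(13978) = 82.91 dB
Step 3: DI = 10*log10(98) = 19.91 dB
Step 4: SE = SL - TL - NL + DI - DT = 206.35 - 82.91 - 88 + 19.91 - 10 = 45.35

45.35 dB


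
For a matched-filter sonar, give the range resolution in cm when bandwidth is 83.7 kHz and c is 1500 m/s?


dR = c/(2*BW) = 1500 / (2 * 83.7e3) = 0.009 m = 0.9 cm

0.9 cm


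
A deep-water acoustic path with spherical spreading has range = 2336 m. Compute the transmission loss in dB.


67.37 dB


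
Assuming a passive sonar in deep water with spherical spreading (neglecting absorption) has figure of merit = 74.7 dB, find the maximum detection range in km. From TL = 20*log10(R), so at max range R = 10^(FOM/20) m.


5.43 km


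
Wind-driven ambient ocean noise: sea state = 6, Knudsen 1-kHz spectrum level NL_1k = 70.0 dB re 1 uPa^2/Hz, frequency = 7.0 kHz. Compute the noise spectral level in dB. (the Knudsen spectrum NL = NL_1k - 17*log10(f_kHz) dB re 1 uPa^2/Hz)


55.63 dB


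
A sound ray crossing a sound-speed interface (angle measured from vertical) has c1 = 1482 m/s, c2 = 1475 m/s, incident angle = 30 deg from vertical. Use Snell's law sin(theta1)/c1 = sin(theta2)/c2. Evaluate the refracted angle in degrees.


29.84 deg


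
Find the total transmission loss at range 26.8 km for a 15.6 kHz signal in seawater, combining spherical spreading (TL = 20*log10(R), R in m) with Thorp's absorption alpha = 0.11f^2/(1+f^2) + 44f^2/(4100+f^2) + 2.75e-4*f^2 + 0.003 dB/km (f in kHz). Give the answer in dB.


159.44 dB


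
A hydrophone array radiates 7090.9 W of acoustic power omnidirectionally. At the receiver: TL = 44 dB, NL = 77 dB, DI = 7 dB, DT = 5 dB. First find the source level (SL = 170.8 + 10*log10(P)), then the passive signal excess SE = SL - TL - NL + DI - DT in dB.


Step 1: SL = 170.8 + 10*log10(7090.9) = 209.31 dB
Step 2: SE = SL - TL - NL + DI - DT = 209.31 - 44 - 77 + 7 - 5 = 90.31

90.31 dB


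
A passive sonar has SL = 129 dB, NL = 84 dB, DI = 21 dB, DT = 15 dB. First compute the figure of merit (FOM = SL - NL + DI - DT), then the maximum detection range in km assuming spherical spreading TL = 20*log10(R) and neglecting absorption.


Step 1: FOM = SL - NL + DI - DT = 129 - 84 + 21 - 15 = 51 dB
Step 2: at max range FOM = TL = 20*log10(R), so R = 10^(51/20) = 354.81 m = 0.35 km

0.35 km


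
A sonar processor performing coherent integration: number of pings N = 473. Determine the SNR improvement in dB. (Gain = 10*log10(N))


26.75 dB


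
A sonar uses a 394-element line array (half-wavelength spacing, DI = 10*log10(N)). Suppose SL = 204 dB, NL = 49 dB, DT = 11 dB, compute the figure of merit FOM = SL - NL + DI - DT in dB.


Step 1: DI = 10*log10(394) = 25.95 dB
Step 2: FOM = SL - NL + DI - DT = 204 - 49 + 25.95 - 11 = 169.95

169.95 dB


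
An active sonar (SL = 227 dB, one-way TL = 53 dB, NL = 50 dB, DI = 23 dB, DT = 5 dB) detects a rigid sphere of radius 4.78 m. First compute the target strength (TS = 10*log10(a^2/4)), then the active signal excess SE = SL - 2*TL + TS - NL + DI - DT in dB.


Step 1: TS = 10*log10(4.78^2/4) = 7.57 dB
Step 2: SE = SL - 2*TL + TS - NL + DI - DT = 227 - 2*53 + (7.57) - 50 + 23 - 5 = 96.57

96.57 dB


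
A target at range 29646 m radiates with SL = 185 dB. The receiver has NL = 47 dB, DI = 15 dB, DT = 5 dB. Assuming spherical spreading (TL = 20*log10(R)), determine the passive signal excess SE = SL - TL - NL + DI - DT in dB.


Step 1: TL = 20*log10(29646) = 89.44 dB
Step 2: SE = 185 - 89.44 - 47 + 15 - 5 = 58.56

58.56 dB


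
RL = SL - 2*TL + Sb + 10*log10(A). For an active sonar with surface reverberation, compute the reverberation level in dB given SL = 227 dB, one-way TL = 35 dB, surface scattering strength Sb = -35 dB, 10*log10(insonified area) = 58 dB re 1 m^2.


RL = SL - 2*TL + Sb + 10*log10(A) = 227 - 2*35 + (-35) + 58 = 180

180 dB


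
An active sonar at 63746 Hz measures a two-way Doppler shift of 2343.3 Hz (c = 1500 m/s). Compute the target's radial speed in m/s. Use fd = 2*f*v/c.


27.57 m/s


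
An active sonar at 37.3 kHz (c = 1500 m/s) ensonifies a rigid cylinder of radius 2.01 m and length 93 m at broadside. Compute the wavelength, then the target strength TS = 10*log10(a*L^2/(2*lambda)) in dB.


Step 1: lambda = c/f = 1500/37300 = 0.04021 m
Step 2: TS = 10*log10(a*L^2/(2*lambda)) = 10*log10(2.01*93^2/(2*0.04021)) = 53.35

53.35 dB


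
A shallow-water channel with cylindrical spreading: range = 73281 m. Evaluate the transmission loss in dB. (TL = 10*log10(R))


TL = 10*log10(73281) = 48.65

48.65 dB


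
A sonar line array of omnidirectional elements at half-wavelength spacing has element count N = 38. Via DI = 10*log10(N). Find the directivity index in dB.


15.8 dB


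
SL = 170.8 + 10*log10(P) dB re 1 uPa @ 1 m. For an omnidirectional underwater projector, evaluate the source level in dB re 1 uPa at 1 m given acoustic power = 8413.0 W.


SL = 170.8 + 10*log10(8413.0) = 170.8 + 39.25 = 210.05

210.05 dB


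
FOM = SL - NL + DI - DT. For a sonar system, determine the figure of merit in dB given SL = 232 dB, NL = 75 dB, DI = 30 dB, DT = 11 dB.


176 dB


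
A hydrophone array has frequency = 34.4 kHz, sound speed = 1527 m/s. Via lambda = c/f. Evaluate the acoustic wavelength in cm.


lambda = c/f = 1527 / 34400 = 0.0444 m = 4.44 cm

4.44 cm


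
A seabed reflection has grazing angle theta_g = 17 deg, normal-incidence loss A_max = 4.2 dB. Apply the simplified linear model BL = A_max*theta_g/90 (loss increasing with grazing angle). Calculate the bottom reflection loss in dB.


0.79 dB


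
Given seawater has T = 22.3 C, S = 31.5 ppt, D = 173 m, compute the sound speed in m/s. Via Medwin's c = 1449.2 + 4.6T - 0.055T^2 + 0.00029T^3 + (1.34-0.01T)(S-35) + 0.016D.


c = 1449.2 + 4.6*22.3 - 0.055*22.3^2 + 0.00029*22.3^3 + (1.34 - 0.01*22.3)*(31.5 - 35) + 0.016*173 = 1526.5

1526.5 m/s


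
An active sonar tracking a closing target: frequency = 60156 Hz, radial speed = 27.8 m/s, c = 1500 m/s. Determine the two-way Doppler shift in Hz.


2229.78 Hz


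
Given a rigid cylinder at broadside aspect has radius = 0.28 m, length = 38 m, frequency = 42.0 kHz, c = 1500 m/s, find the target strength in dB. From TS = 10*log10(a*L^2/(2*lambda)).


lambda = 1500/42000 = 0.03571 m
TS = 10*log10(0.28*38^2/(2*0.03571)) = 37.53

37.53 dB


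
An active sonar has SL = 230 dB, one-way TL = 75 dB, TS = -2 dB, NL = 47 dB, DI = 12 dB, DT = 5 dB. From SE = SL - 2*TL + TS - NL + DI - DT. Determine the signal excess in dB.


38 dB


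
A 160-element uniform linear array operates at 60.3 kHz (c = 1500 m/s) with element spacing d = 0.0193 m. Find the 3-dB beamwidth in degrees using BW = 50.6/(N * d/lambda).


Step 1: lambda = 1500/60300 = 0.02488 m
Step 2: d/lambda = 0.0193/0.02488 = 0.7757
Step 3: BW = 50.6/(N * d/lambda) = 50.6/(160 * 0.7757) = 0.41

0.41 deg


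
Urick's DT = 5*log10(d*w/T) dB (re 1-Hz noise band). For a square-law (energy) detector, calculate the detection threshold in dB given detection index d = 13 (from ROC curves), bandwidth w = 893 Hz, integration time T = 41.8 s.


DT = 5*log10(d*w/T) = 5*log10(13 * 893 / 41.8) = 5*log10(277.73) = 12.22

12.22 dB


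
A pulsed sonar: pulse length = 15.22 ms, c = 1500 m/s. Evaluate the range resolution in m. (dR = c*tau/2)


11.415 m


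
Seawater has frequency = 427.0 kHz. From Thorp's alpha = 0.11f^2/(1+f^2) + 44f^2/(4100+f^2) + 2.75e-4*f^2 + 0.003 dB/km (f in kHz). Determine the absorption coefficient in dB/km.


f^2 = 182329.0
alpha = 0.11*182329.0/(1+182329.0) + 44*182329.0/(4100+182329.0) + 2.75e-4*182329.0 + 0.003 = 93.286

93.286 dB/km


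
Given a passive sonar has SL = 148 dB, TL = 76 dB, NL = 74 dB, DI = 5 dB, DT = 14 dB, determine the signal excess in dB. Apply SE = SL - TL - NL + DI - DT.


-11 dB


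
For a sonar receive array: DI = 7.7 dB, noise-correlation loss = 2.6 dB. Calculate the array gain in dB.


AG = DI - L_corr = 7.7 - 2.6 = 5.1

5.1 dB


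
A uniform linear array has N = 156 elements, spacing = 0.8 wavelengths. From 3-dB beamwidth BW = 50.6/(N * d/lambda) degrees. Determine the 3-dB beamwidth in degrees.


BW = 50.6 / (156 * 0.8) = 50.6 / 124.8 = 0.41

0.41 deg


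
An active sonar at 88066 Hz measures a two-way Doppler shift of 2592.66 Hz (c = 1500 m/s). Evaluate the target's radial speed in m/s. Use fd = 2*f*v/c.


From fd = 2*f*v/c, v = c*fd/(2*f) = 1500 * 2592.66 / (2*88066) = 22.08

22.08 m/s


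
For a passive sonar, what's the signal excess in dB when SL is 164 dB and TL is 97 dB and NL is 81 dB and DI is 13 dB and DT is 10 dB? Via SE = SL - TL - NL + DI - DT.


SE = SL - TL - NL + DI - DT = 164 - 97 - 81 + 13 - 10 = -11

-11 dB


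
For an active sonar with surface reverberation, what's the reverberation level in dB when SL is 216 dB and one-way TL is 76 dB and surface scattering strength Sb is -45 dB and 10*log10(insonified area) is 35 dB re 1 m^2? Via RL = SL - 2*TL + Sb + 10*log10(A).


RL = SL - 2*TL + Sb + 10*log10(A) = 216 - 2*76 + (-45) + 35 = 54

54 dB


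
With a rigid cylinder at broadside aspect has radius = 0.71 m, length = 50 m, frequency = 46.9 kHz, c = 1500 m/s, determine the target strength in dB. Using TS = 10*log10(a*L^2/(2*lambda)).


44.43 dB


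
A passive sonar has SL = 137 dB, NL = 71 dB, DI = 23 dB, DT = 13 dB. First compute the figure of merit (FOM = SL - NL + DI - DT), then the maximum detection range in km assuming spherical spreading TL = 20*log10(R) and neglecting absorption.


Step 1: FOM = SL - NL + DI - DT = 137 - 71 + 23 - 13 = 76 dB
Step 2: at max range FOM = TL = 20*log10(R), so R = 10^(76/20) = 6309.57 m = 6.31 km

6.31 km


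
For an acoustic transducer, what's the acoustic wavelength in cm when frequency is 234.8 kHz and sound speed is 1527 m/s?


0.65 cm


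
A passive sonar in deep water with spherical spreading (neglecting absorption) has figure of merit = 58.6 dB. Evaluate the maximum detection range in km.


At max range FOM = TL, so 20*log10(R) = 58.6
R = 10^(58.6/20) = 851.14 m = 0.85 km

0.85 km


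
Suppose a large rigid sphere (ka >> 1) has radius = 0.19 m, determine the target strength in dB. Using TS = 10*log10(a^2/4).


TS = 10*log10(0.19^2 / 4) = 10*log10(0.009025) = -20.45

-20.45 dB


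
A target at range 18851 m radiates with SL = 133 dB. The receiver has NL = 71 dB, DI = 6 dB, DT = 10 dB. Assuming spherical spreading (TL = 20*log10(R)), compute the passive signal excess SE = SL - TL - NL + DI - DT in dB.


Step 1: TL = 20*log10(18851) = 85.51 dB
Step 2: SE = 133 - 85.51 - 71 + 6 - 10 = -27.51

-27.51 dB


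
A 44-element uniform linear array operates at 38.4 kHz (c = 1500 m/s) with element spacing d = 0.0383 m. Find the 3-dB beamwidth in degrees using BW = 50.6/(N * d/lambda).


Step 1: lambda = 1500/38400 = 0.03906 m
Step 2: d/lambda = 0.0383/0.03906 = 0.9805
Step 3: BW = 50.6/(N * d/lambda) = 50.6/(44 * 0.9805) = 1.17

1.17 deg


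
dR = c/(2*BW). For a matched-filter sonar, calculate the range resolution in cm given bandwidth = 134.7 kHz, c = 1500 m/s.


dR = c/(2*BW) = 1500 / (2 * 134.7e3) = 0.0056 m = 0.56 cm

0.56 cm


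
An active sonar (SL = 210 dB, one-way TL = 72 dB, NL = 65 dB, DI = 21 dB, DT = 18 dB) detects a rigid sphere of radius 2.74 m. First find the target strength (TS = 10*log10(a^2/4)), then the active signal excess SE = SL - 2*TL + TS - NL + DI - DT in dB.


Step 1: TS = 10*log10(2.74^2/4) = 2.73 dB
Step 2: SE = SL - 2*TL + TS - NL + DI - DT = 210 - 2*72 + (2.73) - 65 + 21 - 18 = 6.73

6.73 dB


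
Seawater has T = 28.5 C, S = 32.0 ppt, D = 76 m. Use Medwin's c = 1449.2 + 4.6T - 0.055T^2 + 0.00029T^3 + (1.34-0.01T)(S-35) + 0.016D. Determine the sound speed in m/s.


1540.39 m/s


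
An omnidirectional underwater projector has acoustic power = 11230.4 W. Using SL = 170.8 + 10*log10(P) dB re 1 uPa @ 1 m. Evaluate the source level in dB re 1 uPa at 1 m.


SL = 170.8 + 10*log10(11230.4) = 170.8 + 40.5 = 211.3

211.3 dB


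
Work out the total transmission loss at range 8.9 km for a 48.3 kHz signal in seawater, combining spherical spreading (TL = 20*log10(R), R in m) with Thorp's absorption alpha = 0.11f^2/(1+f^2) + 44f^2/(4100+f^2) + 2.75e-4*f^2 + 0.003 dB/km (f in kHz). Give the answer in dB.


Step 1 (Thorp): alpha = 0.11*2332.89/(1+2332.89) + 44*2332.89/(4100+2332.89) + 2.75e-4*2332.89 + 0.003 = 16.7111 dB/km
Step 2: TL_spread = 20*log10(8900) = 78.99 dB
Step 3: TL_abs = alpha*R = 16.7111 * 8.9 = 148.73 dB
Step 4: TL_total = 78.99 + 148.73 = 227.72

227.72 dB


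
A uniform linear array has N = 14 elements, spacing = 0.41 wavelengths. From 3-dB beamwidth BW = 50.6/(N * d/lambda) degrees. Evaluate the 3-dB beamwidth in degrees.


8.82 deg


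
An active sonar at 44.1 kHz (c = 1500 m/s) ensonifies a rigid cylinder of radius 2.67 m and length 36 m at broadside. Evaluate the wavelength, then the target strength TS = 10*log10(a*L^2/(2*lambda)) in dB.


Step 1: lambda = c/f = 1500/44100 = 0.03401 m
Step 2: TS = 10*log10(a*L^2/(2*lambda)) = 10*log10(2.67*36^2/(2*0.03401)) = 47.06

47.06 dB


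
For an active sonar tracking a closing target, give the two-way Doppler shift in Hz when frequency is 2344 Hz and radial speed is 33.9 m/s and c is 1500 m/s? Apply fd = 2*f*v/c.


105.95 Hz


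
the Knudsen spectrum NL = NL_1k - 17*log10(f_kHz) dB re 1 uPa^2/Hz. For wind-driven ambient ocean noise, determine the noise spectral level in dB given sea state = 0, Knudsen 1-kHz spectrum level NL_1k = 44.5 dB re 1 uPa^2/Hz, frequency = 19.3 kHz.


NL = NL_1k - 17*log10(f_kHz) = 44.5 - 17*log10(19.3) = 44.5 - (21.85) = 22.65

22.65 dB


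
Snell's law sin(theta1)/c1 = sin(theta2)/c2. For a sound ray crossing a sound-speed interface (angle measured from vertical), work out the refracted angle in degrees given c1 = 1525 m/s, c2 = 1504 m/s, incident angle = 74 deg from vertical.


sin(theta2) = (c2/c1)*sin(theta1) = (1504/1525)*sin(74 deg) = 0.94802
theta2 = arcsin(0.94802) = 71.45

71.45 deg


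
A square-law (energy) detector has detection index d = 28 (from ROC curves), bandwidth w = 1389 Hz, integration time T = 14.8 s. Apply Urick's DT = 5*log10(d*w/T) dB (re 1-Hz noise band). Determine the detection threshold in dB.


DT = 5*log10(d*w/T) = 5*log10(28 * 1389 / 14.8) = 5*log10(2627.84) = 17.1

17.1 dB


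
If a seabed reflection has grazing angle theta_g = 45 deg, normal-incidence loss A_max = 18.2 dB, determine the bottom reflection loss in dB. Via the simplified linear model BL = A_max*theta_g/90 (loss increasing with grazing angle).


BL = A_max * theta_g / 90 = 18.2 * 45 / 90 = 9.1

9.1 dB


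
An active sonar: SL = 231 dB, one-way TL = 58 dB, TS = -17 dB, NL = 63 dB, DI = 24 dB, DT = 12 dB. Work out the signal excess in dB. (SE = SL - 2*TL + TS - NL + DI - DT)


SE = SL - 2*TL + TS - NL + DI - DT = 231 - 2*58 + (-17) - 63 + 24 - 12 = 47

47 dB


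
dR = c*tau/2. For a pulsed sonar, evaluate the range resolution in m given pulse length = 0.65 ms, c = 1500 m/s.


dR = c*tau/2 = 1500 * 0.65e-3 / 2 = 0.4875

0.4875 m


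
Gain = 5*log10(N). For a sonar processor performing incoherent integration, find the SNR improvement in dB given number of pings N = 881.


Gain = 5*log10(881) = 14.72

14.72 dB


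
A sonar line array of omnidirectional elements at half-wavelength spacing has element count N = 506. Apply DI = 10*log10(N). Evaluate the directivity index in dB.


DI = 10*log10(506) = 27.04

27.04 dB


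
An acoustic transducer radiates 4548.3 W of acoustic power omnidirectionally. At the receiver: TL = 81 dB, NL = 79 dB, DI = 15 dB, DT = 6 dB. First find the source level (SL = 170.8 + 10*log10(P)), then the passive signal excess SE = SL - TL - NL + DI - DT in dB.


Step 1: SL = 170.8 + 10*log10(4548.3) = 207.38 dB
Step 2: SE = SL - TL - NL + DI - DT = 207.38 - 81 - 79 + 15 - 6 = 56.38

56.38 dB


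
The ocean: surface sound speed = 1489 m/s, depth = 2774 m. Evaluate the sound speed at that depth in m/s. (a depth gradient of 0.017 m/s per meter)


c = 1489 + 0.017 * 2774 = 1536.158

1536.158 m/s


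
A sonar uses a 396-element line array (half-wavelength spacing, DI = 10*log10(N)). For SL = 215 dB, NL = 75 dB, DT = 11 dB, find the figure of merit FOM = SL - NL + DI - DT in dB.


Step 1: DI = 10*log10(396) = 25.98 dB
Step 2: FOM = SL - NL + DI - DT = 215 - 75 + 25.98 - 11 = 154.98

154.98 dB


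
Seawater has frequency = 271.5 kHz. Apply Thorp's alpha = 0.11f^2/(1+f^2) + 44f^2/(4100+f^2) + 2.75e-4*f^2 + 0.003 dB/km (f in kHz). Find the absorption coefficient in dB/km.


f^2 = 73712.25
alpha = 0.11*73712.25/(1+73712.25) + 44*73712.25/(4100+73712.25) + 2.75e-4*73712.25 + 0.003 = 62.065

62.065 dB/km


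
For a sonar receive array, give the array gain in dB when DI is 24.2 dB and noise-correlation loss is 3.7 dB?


20.5 dB


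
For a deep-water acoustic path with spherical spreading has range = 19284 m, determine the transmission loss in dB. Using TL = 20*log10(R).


TL = 20*log10(19284) = 85.7

85.7 dB


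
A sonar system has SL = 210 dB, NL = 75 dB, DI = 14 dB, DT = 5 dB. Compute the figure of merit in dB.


144 dB


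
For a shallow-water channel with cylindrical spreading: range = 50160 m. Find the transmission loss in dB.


TL = 10*log10(50160) = 47.0

47.0 dB


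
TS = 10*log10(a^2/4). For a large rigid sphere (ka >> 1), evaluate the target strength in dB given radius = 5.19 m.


TS = 10*log10(5.19^2 / 4) = 10*log10(6.734025) = 8.28

8.28 dB


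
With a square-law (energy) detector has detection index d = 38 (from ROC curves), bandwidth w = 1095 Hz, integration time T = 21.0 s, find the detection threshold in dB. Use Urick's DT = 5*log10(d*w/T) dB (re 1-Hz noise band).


16.48 dB


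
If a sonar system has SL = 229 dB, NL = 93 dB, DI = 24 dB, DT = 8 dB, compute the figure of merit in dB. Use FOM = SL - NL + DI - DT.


FOM = SL - NL + DI - DT = 229 - 93 + 24 - 8 = 152

152 dB


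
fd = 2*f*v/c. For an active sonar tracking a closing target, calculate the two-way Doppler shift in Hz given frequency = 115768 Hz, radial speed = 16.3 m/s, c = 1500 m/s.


fd = 2*f*v/c = 2 * 115768 * 16.3 / 1500 = 2516.02

2516.02 Hz


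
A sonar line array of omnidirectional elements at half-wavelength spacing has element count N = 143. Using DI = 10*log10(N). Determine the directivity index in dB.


21.55 dB


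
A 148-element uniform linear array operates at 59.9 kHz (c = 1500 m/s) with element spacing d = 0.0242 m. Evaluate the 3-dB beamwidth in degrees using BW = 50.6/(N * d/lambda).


0.35 deg


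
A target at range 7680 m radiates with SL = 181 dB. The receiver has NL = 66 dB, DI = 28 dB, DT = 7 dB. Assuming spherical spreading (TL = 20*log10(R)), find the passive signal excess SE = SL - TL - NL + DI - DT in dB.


Step 1: TL = 20*log10(7680) = 77.71 dB
Step 2: SE = 181 - 77.71 - 66 + 28 - 7 = 58.29

58.29 dB


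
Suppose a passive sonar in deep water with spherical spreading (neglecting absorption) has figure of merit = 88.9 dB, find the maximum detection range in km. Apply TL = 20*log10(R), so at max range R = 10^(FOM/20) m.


At max range FOM = TL, so 20*log10(R) = 88.9
R = 10^(88.9/20) = 27861.21 m = 27.86 km

27.86 km


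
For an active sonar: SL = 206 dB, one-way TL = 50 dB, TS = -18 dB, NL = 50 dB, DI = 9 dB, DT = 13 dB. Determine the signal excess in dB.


34 dB
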